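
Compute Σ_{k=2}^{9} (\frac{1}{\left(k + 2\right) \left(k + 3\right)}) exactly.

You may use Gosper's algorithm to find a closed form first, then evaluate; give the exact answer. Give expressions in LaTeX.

t_(k+1)/t_k = (k + 2)/(k + 4).
Normal form (A,B,C) = (k + 2, k + 4, 1).
Need (k + 2)·f(k+1) − (k + 3)·f(k) = 1.
From deg A=1, deg B=1, deg C=0: d=1.
Solving with deg f ≤ 1: f(k) = k/2.
Certificate R = B(k−1)f/C = k*(k + 3)/2 gives s_k = k/(2*(k + 2)).
Check: Δs_k = 1/(k**2 + 5*k + 6). ✓
Sum = s_(10) − s_(2); s_(10) = 5/12, s_(2) = 1/4 ⇒ 1/6.

Σ = 1/6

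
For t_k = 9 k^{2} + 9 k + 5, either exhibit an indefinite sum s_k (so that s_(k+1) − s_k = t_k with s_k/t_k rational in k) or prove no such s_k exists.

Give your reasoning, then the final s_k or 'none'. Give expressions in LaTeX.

r(k) = (9*k**2 + 27*k + 23)/(9*k**2 + 9*k + 5) after simplifying.
So A=1 and B=1, with C=k**2 + k + 5/9.
Set up (1)·f(k+1) − (1)·f(k) − (k**2 + k + 5/9) = 0.
d = 3 from the (0,0,2) case.
Coefficient equations give f(k) = k*(3*k**2 + 2)/9.
Then R = B(k−1)f/C = k*(3*k**2 + 2)/(9*k**2 + 9*k + 5), so s_k = R(k)·t_k = k*(3*k**2 + 2).
Verify: 9*k**2 + 9*k + 5 matches t_k.

s_k = k \left(3 k^{2} + 2\right)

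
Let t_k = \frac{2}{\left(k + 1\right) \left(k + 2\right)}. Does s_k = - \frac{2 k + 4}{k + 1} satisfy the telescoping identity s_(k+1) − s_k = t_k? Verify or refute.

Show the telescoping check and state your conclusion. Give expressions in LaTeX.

Valid — Δs_k = t_k.

s_(k+1) = 2*(-k - 3)/(k + 2)
s_(k+1) − s_k = 2/(k**2 + 3*k + 2)
(s_(k+1) − s_k) − t_k = 0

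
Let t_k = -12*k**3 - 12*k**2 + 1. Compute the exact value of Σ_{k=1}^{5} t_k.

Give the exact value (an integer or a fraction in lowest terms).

Σ = -3355

Step 1: r(k) = (12*(k + 1)**3 + 12*(k + 1)**2 - 1)/(12*k**3 + 12*k**2 - 1).
Gosper form: A/B · C(k+1)/C(k) with A=1, B=1, C=k**3 + k**2 - 1/12.
Solve (1)·f(k+1) − (1)·f(k) = k**3 + k**2 - 1/12.
d = 4 from the (0,0,3) case.
Solve for f: f(k) = k*(3*k**3 - 2*k**2 - 3*k + 1)/12 (degree 4 ≤ 4).
So s_k = (B(k−1)f/C)·t_k = (k*(3*k**3 - 2*k**2 - 3*k + 1)/(12*k**3 + 12*k**2 - 1))·t_k = k*(-3*k**3 + 2*k**2 + 3*k - 1).
Δs = -12*k**3 - 12*k**2 + 1, as required.
Telescoping: Σ = s_(6) − s_(1) = -3354 − (1) = -3355.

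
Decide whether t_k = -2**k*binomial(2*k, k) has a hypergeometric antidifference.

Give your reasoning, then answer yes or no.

No — negative degree bound, so no certificate f.

The ratio is 4*(2*k + 1)/(k + 1).
Factor: A=8*k + 4; B=k + 1; C=1.
Solve (8*k + 4)·f(k+1) − (k)·f(k) = 1.
Degrees (1,1,0) ⇒ d ≤ -1.
Negative degree bound (-1): no f exists, t_k not Gosper-summable.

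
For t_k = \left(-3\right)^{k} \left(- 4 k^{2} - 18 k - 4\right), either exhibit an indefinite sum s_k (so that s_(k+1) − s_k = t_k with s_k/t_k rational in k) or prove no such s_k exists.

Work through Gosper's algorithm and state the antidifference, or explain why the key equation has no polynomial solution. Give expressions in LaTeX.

s_k = \left(-3\right)^{k} \left(k^{2} + 3 k - 2\right)

r(k) = 3*(-2*k**2 - 13*k - 13)/(2*k**2 + 9*k + 2) after simplifying.
Normal form (A,B,C) = (-3, 1, k**2 + 9*k/2 + 1).
Key eq: (-3)·f(k+1) = (1)·f(k) + (k**2 + 9*k/2 + 1).
Degrees (0,0,2) ⇒ d ≤ 2.
Coefficient equations give f(k) = -(k**2 + 3*k - 2)/4.
Certificate R = B(k−1)f/C = -(k**2 + 3*k - 2)/(2*(2*k**2 + 9*k + 2)) gives s_k = (-3)**k*(k**2 + 3*k - 2).
Verify: (-3)**k*(-4*k**2 - 18*k - 4) matches t_k.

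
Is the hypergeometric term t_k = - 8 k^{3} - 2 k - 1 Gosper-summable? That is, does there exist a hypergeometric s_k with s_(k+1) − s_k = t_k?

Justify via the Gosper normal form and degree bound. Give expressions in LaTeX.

Yes. s_k = k^{2} \left(- 2 k^{2} + 4 k - 3\right).

The ratio is (2*k + 8*(k + 1)**3 + 3)/(8*k**3 + 2*k + 1).
A = 1, B = 1, C = k**3 + k/4 + 1/8.
Solve (1)·f(k+1) − (1)·f(k) = k**3 + k/4 + 1/8.
From deg A=0, deg B=0, deg C=3: d=4.
Solve for f: f(k) = k**2*(2*k**2 - 4*k + 3)/8 (degree 4 ≤ 4).
Then R = B(k−1)f/C = k**2*(2*k**2 - 4*k + 3)/(8*k**3 + 2*k + 1), so s_k = R(k)·t_k = k**2*(-2*k**2 + 4*k - 3).
s_(k+1) − s_k = -8*k**3 - 2*k - 1 = t_k.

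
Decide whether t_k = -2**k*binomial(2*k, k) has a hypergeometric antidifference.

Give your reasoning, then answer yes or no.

Step 1: r(k) = 4*(2*k + 1)/(k + 1).
A = 8*k + 4, B = k + 1, C = 1.
Need (8*k + 4)·f(k+1) − (k)·f(k) = 1.
d = -1 from the (1,1,0) case.
deg f ≤ -1 is impossible — no certificate.

No — key equation has no polynomial f.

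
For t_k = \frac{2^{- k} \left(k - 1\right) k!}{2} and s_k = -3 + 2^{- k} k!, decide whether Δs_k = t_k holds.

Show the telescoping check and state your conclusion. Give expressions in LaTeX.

s_(k+1) = (-6*2**k + k*factorial(k) + factorial(k))/(2*2**k)
s_(k+1) − s_k = (k - 1)*factorial(k)/(2*2**k)
(s_(k+1) − s_k) − t_k = 0

Valid: the claim telescopes to t_k.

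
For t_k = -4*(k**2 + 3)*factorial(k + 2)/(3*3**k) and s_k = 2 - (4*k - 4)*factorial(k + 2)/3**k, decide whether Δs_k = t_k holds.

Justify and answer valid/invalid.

s_(k+1) = -4*3**(-k - 1)*k*factorial(k + 3) + 2
s_(k+1) − s_k = -4*(k**2 + 3)*factorial(k + 2)/(3*3**k)
(s_(k+1) − s_k) − t_k = 0

valid; difference matches t_k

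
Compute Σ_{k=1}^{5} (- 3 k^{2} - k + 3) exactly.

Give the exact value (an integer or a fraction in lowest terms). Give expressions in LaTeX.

Ratio r(k) = (k + 3*(k + 1)**2 - 2)/(3*k**2 + k - 3).
Take A(k)=1, B(k)=1, C(k)=k**2 + k/3 - 1.
Set up (1)·f(k+1) − (1)·f(k) − (k**2 + k/3 - 1) = 0.
d = 3 from the (0,0,2) case.
A polynomial solution: f(k) = k*(k**2 - k - 3)/3.
R(k) = B(k−1)·f(k)/C(k) = k*(k**2 - k - 3)/(3*k**2 + k - 3); s_k = R·t_k = k*(-k**2 + k + 3).
s_(k+1) − s_k = -3*k**2 - k + 3 = t_k.
Σ_(k=1)^(5) t_k = s_(6) − s_(1) = -162 − (3) = -165.

Σ = -165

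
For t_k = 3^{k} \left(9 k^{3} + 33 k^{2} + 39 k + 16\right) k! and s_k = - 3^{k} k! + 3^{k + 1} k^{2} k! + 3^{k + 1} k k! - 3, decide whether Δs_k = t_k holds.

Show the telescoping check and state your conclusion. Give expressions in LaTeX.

s_(k+1) = 9*3**k*k**3*factorial(k) + 36*3**k*k**2*factorial(k) + 42*3**k*k*factorial(k) + 15*3**k*factorial(k) - 3
s_(k+1) − s_k = 3**k*(9*k**3 + 33*k**2 + 39*k + 16)*factorial(k)
(s_(k+1) − s_k) − t_k = 0

valid (s_(k+1) − s_k reduces to t_k)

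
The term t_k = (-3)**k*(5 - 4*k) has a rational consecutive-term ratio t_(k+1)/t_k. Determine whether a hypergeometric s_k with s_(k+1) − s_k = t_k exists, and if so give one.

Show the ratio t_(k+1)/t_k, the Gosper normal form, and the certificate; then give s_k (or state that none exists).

Step 1: r(k) = 3*(1 - 4*k)/(4*k - 5).
Take A(k)=-3, B(k)=1, C(k)=k - 5/4.
f must satisfy (-3)·f(k+1) − (1)·f(k) = k - 5/4.
From deg A=0, deg B=0, deg C=1: d=1.
Solve for f: f(k) = -(k - 2)/4 (degree 1 ≤ 1).
R(k) = B(k−1)·f(k)/C(k) = -(k - 2)/(4*k - 5); s_k = R·t_k = (-3)**k*(k - 2).
Verify: (-3)**k*(5 - 4*k) matches t_k.

s_k = (-3)**k*(k - 2)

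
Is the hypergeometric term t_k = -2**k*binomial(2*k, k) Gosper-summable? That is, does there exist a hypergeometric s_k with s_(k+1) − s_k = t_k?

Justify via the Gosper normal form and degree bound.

No; the degree bound rules out any f.

Ratio r(k) = 4*(2*k + 1)/(k + 1).
Gosper form: A/B · C(k+1)/C(k) with A=8*k + 4, B=k + 1, C=1.
Key eq: (8*k + 4)·f(k+1) = (k)·f(k) + (1).
deg f ≤ -1 (via 1,1,0).
Negative degree bound (-1): no f exists, t_k not Gosper-summable.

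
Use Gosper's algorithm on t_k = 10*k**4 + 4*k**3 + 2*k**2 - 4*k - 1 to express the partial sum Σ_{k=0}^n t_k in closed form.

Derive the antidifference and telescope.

t_(k+1)/t_k = (10*k**4 + 44*k**3 + 74*k**2 + 52*k + 11)/(10*k**4 + 4*k**3 + 2*k**2 - 4*k - 1).
Normal form (A,B,C) = (1, 1, k**4 + 2*k**3/5 + k**2/5 - 2*k/5 - 1/10).
Solve (1)·f(k+1) − (1)·f(k) = k**4 + 2*k**3/5 + k**2/5 - 2*k/5 - 1/10.
From deg A=0, deg B=0, deg C=4: d=5.
Solving with deg f ≤ 5: f(k) = k*(2*k**4 - 4*k**3 + 2*k**2 - 2*k + 1)/10.
R(k) = B(k−1)·f(k)/C(k) = k*(2*k**4 - 4*k**3 + 2*k**2 - 2*k + 1)/(10*k**4 + 4*k**3 + 2*k**2 - 4*k - 1); s_k = R·t_k = k*(2*k**4 - 4*k**3 + 2*k**2 - 2*k + 1).
Verify: 10*k**4 + 4*k**3 + 2*k**2 - 4*k - 1 matches t_k.
s_(n+1) = 2*n**5 + 6*n**4 + 6*n**3 - 3*n - 1 and s_(0) = 0, so S(n) = 2*n**5 + 6*n**4 + 6*n**3 - 3*n - 1.

S(n) = 2*n**5 + 6*n**4 + 6*n**3 - 3*n - 1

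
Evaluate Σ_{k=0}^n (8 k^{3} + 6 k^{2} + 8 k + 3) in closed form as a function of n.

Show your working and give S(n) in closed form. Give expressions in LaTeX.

S(n) = 2 n^{4} + 6 n^{3} + 9 n^{2} + 8 n + 3

Compute t_(k+1)/t_k: get (8*k**3 + 30*k**2 + 44*k + 25)/(8*k**3 + 6*k**2 + 8*k + 3).
Factor: A=1; B=1; C=k**3 + 3*k**2/4 + k + 3/8.
Set up (1)·f(k+1) − (1)·f(k) − (k**3 + 3*k**2/4 + k + 3/8) = 0.
deg f ≤ 4 (via 0,0,3).
A polynomial solution: f(k) = k**2*(2*k**2 - 2*k + 3)/8.
Get s_k = R·t_k = k**2*(2*k**2 - 2*k + 3) with R(k) = B(k−1)f(k)/C(k) = k**2*(2*k**2 - 2*k + 3)/(8*k**3 + 6*k**2 + 8*k + 3).
Verify: 8*k**3 + 6*k**2 + 8*k + 3 matches t_k.
s_(n+1) = 2*n**4 + 6*n**3 + 9*n**2 + 8*n + 3 and s_(0) = 0, so S(n) = 2*n**4 + 6*n**3 + 9*n**2 + 8*n + 3.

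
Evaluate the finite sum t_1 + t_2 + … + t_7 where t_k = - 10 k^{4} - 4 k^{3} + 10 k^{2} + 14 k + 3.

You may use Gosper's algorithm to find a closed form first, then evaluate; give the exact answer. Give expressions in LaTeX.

r(k) = (10*k**4 + 44*k**3 + 62*k**2 + 18*k - 13)/(10*k**4 + 4*k**3 - 10*k**2 - 14*k - 3) after simplifying.
A = 1, B = 1, C = k**4 + 2*k**3/5 - k**2 - 7*k/5 - 3/10.
Need (1)·f(k+1) − (1)·f(k) = k**4 + 2*k**3/5 - k**2 - 7*k/5 - 3/10.
From deg A=0, deg B=0, deg C=4: d=5.
Coefficient equations give f(k) = k*(2*k**4 - 4*k**3 - 2*k**2 - k + 2)/10.
Then R = B(k−1)f/C = k*(2*k**4 - 4*k**3 - 2*k**2 - k + 2)/(10*k**4 + 4*k**3 - 10*k**2 - 14*k - 3), so s_k = R(k)·t_k = k*(-2*k**4 + 4*k**3 + 2*k**2 + k - 2).
Δs = -10*k**4 - 4*k**3 + 10*k**2 + 14*k + 3, as required.
Sum = s_(8) − s_(1); s_(8) = -48080, s_(1) = 3 ⇒ -48083.

Σ = -48083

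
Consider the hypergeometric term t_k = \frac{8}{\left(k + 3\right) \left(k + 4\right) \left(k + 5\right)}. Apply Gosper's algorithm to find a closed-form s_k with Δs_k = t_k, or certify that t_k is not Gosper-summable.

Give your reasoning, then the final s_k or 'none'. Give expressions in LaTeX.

t_(k+1)/t_k = (k + 3)/(k + 6).
Normal form (A,B,C) = (k + 3, k + 6, 1).
Set up (k + 3)·f(k+1) − (k + 5)·f(k) − (1) = 0.
From deg A=1, deg B=1, deg C=0: d=2.
Solving with deg f ≤ 2: f(k) = k*(k + 7)/24.
R(k) = B(k−1)·f(k)/C(k) = k*(k + 5)*(k + 7)/24; s_k = R·t_k = k*(k + 7)/(3*(k + 3)*(k + 4)).
Δs = 8/(k**3 + 12*k**2 + 47*k + 60), as required.

s_k = \frac{k \left(k + 7\right)}{3 \left(k + 3\right) \left(k + 4\right)}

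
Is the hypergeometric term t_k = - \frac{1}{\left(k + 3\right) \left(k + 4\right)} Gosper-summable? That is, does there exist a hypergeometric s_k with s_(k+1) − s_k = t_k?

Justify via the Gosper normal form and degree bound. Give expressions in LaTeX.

Yes. s_k = - \frac{k}{3 k + 9}.

Step 1: r(k) = (k + 3)/(k + 5).
Normal form (A,B,C) = (k + 3, k + 5, 1).
Set up (k + 3)·f(k+1) − (k + 4)·f(k) − (1) = 0.
Bound: deg f ≤ 1.
Solving with deg f ≤ 1: f(k) = k/3.
Get s_k = R·t_k = -k/(3*k + 9) with R(k) = B(k−1)f(k)/C(k) = k*(k + 4)/3.
s_(k+1) − s_k = -1/(k**2 + 7*k + 12) = t_k.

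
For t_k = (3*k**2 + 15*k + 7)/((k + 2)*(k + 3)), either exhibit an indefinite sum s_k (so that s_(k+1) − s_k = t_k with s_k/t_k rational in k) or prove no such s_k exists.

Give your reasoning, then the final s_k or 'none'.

s_k = k*(6*k + 1)/(2*(k + 2))

t_(k+1)/t_k = (k + 2)*(15*k + 3*(k + 1)**2 + 22)/((k + 4)*(3*k**2 + 15*k + 7)).
So A=k + 2 and B=k + 4, with C=k**2 + 5*k + 7/3.
Set up (k + 2)·f(k+1) − (k + 3)·f(k) − (k**2 + 5*k + 7/3) = 0.
Degrees (1,1,2) ⇒ d ≤ 2.
Solving with deg f ≤ 2: f(k) = k*(6*k + 1)/6.
Certificate R = B(k−1)f/C = k*(k + 3)*(6*k + 1)/(2*(3*k**2 + 15*k + 7)) gives s_k = k*(6*k + 1)/(2*(k + 2)).
s_(k+1) − s_k = (3*k**2 + 15*k + 7)/(k**2 + 5*k + 6) = t_k.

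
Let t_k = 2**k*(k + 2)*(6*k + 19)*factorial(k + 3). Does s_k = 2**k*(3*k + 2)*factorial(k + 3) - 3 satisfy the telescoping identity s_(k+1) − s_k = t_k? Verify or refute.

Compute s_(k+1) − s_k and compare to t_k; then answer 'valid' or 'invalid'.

s_(k+1) = 2**(k + 1)*(3*k + 5)*factorial(k + 4) - 3
s_(k+1) − s_k = 2**k*(k + 2)*(6*k + 19)*factorial(k + 3)
(s_(k+1) − s_k) − t_k = 0

valid (s_(k+1) − s_k reduces to t_k)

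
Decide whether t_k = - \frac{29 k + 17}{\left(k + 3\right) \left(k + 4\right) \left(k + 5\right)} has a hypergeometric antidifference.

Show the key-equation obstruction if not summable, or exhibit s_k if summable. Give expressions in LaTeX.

Ratio r(k) = (k + 3)*(29*k + 46)/((k + 6)*(29*k + 17)).
Gosper form: A/B · C(k+1)/C(k) with A=k + 3, B=k + 6, C=k + 17/29.
Set up (k + 3)·f(k+1) − (k + 5)·f(k) − (k + 17/29) = 0.
deg f ≤ 2 (via 1,1,1).
Solving with deg f ≤ 2: f(k) = k*(13*k + 4)/87.
So s_k = (B(k−1)f/C)·t_k = (k*(k + 5)*(13*k + 4)/(3*(29*k + 17)))·t_k = k*(-13*k - 4)/(3*(k + 3)*(k + 4)).
Δs = (-29*k - 17)/(k**3 + 12*k**2 + 47*k + 60), as required.

Yes. s_k = \frac{k \left(- 13 k - 4\right)}{3 \left(k + 3\right) \left(k + 4\right)}.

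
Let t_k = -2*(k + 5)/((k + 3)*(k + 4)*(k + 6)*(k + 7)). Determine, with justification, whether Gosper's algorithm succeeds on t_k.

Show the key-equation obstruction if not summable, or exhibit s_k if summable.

Yes. s_k = k*(-k - 9)/(18*(k**2 + 9*k + 18)).

Step 1: r(k) = (k + 3)*(k + 6)**2/((k + 5)**2*(k + 8)).
Factor: A=k + 3; B=k + 8; C=k**2 + 10*k + 25.
f must satisfy (k + 3)·f(k+1) − (k + 7)·f(k) = k**2 + 10*k + 25.
d = 4 from the (1,1,2) case.
Match coefficients ⇒ f(k) = k*(k + 4)*(k + 5)*(k + 9)/36.
So s_k = (B(k−1)f/C)·t_k = (k*(k + 4)*(k + 7)*(k + 9)/(36*(k + 5)))·t_k = k*(-k - 9)/(18*(k**2 + 9*k + 18)).
Check: Δs_k = 2*(-k - 5)/(k**4 + 20*k**3 + 145*k**2 + 450*k + 504). ✓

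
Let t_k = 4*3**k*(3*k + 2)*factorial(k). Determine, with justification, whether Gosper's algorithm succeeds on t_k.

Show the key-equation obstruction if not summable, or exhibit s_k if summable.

Ratio r(k) = 3*(k + 1)*(3*k + 5)/(3*k + 2).
A = 3*k + 3, B = 1, C = k + 2/3.
Solve (3*k + 3)·f(k+1) − (1)·f(k) = k + 2/3.
From deg A=1, deg B=0, deg C=1: d=0.
Match coefficients ⇒ f(k) = 1/3.
Certificate R = B(k−1)f/C = 1/(3*k + 2) gives s_k = 4*3**k*factorial(k).
Verify: 4*3**k*(3*k + 2)*factorial(k) matches t_k.

Yes. s_k = 4*3**k*factorial(k).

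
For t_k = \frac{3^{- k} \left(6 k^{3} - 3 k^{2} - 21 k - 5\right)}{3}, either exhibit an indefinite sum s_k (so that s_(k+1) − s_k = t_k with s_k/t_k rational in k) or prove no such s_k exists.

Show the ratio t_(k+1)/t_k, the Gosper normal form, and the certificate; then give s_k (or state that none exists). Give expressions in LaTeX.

s_k = 3^{- k} \left(- 3 k^{3} - 3 k^{2} + 3 k + 1\right)

r(k) = (6*k**3 + 15*k**2 - 9*k - 23)/(3*(6*k**3 - 3*k**2 - 21*k - 5)) after simplifying.
So A=1/3 and B=1, with C=k**3 - k**2/2 - 7*k/2 - 5/6.
Need (1/3)·f(k+1) − (1)·f(k) = k**3 - k**2/2 - 7*k/2 - 5/6.
From deg A=0, deg B=0, deg C=3: d=3.
Coefficient equations give f(k) = -(3*k**3 + 3*k**2 - 3*k - 1)/2.
So s_k = (B(k−1)f/C)·t_k = (-3*(3*k**3 + 3*k**2 - 3*k - 1)/(6*k**3 - 3*k**2 - 21*k - 5))·t_k = (-3*k**3 - 3*k**2 + 3*k + 1)/3**k.
s_(k+1) − s_k = (6*k**3 - 3*k**2 - 21*k - 5)/(3*3**k) = t_k.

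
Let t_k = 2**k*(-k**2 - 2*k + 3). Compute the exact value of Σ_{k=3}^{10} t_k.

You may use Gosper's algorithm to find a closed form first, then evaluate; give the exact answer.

Σ = -200688

r(k) = 2*k*(k + 4)/(k**2 + 2*k - 3) after simplifying.
Factor: A=2; B=1; C=k**2 + 2*k - 3.
Solve (2)·f(k+1) − (1)·f(k) = k**2 + 2*k - 3.
Bound: deg f ≤ 2.
Coefficient equations give f(k) = k**2 - 2*k - 1.
So s_k = (B(k−1)f/C)·t_k = ((k**2 - 2*k - 1)/((k - 1)*(k + 3)))·t_k = 2**k*(-k**2 + 2*k + 1).
Check: Δs_k = 2**k*(-k**2 - 2*k + 3). ✓
Telescoping: Σ = s_(11) − s_(3) = -200704 − (-16) = -200688.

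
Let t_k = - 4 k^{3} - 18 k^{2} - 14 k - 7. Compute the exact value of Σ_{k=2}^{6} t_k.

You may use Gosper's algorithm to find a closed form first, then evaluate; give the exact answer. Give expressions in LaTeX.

Ratio r(k) = (4*k**3 + 30*k**2 + 62*k + 43)/(4*k**3 + 18*k**2 + 14*k + 7).
Factor: A=1; B=1; C=k**3 + 9*k**2/2 + 7*k/2 + 7/4.
Set up (1)·f(k+1) − (1)·f(k) − (k**3 + 9*k**2/2 + 7*k/2 + 7/4) = 0.
Degrees (0,0,3) ⇒ d ≤ 4.
Match coefficients ⇒ f(k) = k*(k**3 + 4*k**2 - k + 3)/4.
Certificate R = B(k−1)f/C = k*(k**3 + 4*k**2 - k + 3)/(4*k**3 + 18*k**2 + 14*k + 7) gives s_k = k*(-k**3 - 4*k**2 + k - 3).
s_(k+1) − s_k = -4*k**3 - 18*k**2 - 14*k - 7 = t_k.
Evaluate s at k=7 and k=2: -3745 and -50; difference -3695.

Σ = -3695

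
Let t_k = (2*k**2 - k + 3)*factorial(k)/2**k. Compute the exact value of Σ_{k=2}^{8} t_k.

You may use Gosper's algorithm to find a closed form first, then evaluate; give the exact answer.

Σ = 48189/2

Ratio r(k) = (k + 1)*(-k + 2*(k + 1)**2 + 2)/(2*(2*k**2 - k + 3)).
Normal form (A,B,C) = (k/2 + 1/2, 1, k**2 - k/2 + 3/2).
f must satisfy (k/2 + 1/2)·f(k+1) − (1)·f(k) = k**2 - k/2 + 3/2.
deg f ≤ 1 (via 1,0,2).
Coefficient equations give f(k) = 2*k - 1.
So s_k = (B(k−1)f/C)·t_k = (2*(2*k - 1)/(2*k**2 - k + 3))·t_k = 2**(1 - k)*(2*k - 1)*factorial(k).
s_(k+1) − s_k = (2*k**2 - k + 3)*factorial(k)/2**k = t_k.
Telescoping: Σ = s_(9) − s_(2) = 48195/2 − (3) = 48189/2.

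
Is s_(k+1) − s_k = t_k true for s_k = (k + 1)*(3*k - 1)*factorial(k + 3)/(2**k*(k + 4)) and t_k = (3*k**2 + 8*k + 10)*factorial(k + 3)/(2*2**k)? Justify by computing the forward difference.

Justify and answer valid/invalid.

Invalid: residual -3*(3*k**3 + 20*k**2 + 36*k + 42)*factorial(k + 3)/(2*2**k*(k + 4)*(k + 5)) ≠ 0.

s_(k+1) = (k + 2)*(3*k + 2)*factorial(k + 4)/(2*2**k*(k + 5))
s_(k+1) − s_k = (3*k**4 + 26*k**3 + 82*k**2 + 142*k + 74)*factorial(k + 3)/(2*2**k*(k + 4)*(k + 5))
(s_(k+1) − s_k) − t_k = -3*(3*k**3 + 20*k**2 + 36*k + 42)*factorial(k + 3)/(2*2**k*(k + 4)*(k + 5))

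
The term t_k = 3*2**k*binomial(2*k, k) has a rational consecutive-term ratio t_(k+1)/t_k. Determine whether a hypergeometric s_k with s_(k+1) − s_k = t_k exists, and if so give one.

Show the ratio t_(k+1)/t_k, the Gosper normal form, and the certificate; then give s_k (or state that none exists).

none (Gosper's algorithm certifies no s_k)

Step 1: r(k) = 4*(2*k + 1)/(k + 1).
So A=8*k + 4 and B=k + 1, with C=1.
Solve (8*k + 4)·f(k+1) − (k)·f(k) = 1.
deg f ≤ -1 (via 1,1,0).
Bound -1 < 0, so the key equation has no polynomial solution.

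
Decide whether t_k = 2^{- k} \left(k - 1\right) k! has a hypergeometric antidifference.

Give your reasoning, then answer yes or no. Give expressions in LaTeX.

t_(k+1)/t_k = k*(k + 1)/(2*(k - 1)).
Normal form (A,B,C) = (k/2 + 1/2, 1, k - 1).
Set up (k/2 + 1/2)·f(k+1) − (1)·f(k) − (k - 1) = 0.
deg f ≤ 0 (via 1,0,1).
Match coefficients ⇒ f(k) = 2.
So s_k = (B(k−1)f/C)·t_k = (2/(k - 1))·t_k = 2**(1 - k)*factorial(k).
s_(k+1) − s_k = (k - 1)*factorial(k)/2**k = t_k.

Yes. s_k = 2^{1 - k} k!.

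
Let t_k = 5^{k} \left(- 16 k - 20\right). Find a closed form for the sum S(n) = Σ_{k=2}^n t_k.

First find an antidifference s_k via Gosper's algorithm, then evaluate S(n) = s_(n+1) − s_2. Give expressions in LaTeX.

S(n) = - 20 \cdot 5^{n} n - 20 \cdot 5^{n} + 200

Ratio r(k) = 5*(4*k + 9)/(4*k + 5).
Normal form (A,B,C) = (5, 1, k + 5/4).
Need (5)·f(k+1) − (1)·f(k) = k + 5/4.
From deg A=0, deg B=0, deg C=1: d=1.
Solving with deg f ≤ 1: f(k) = k/4.
Then R = B(k−1)f/C = k/(4*k + 5), so s_k = R(k)·t_k = -4*5**k*k.
Verify: 5**k*(-16*k - 20) matches t_k.
Evaluate: s_(n+1) = 20*5**n*(-n - 1); subtract s_(2) = -200 ⇒ S(n) = -20*5**n*n - 20*5**n + 200.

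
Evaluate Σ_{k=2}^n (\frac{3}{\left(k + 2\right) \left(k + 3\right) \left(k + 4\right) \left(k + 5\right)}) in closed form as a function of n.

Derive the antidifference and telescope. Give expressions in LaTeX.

r(k) = (k + 2)/(k + 6) after simplifying.
Take A(k)=k + 2, B(k)=k + 6, C(k)=1.
Need (k + 2)·f(k+1) − (k + 5)·f(k) = 1.
Bound: deg f ≤ 3.
Solve for f: f(k) = k*(k**2 + 9*k + 26)/72 (degree 3 ≤ 3).
So s_k = (B(k−1)f/C)·t_k = (k*(k + 5)*(k**2 + 9*k + 26)/72)·t_k = k*(k**2 + 9*k + 26)/(24*(k + 2)*(k + 3)*(k + 4)).
Δs = 3/(k**4 + 14*k**3 + 71*k**2 + 154*k + 120), as required.
Evaluate: s_(n+1) = (n**3 + 12*n**2 + 47*n + 36)/(24*(n**3 + 12*n**2 + 47*n + 60)); subtract s_(2) = 1/30 ⇒ S(n) = (n**3 + 12*n**2 + 47*n - 60)/(120*(n**3 + 12*n**2 + 47*n + 60)).

S(n) = \frac{n^{3} + 12 n^{2} + 47 n - 60}{120 \left(n^{3} + 12 n^{2} + 47 n + 60\right)}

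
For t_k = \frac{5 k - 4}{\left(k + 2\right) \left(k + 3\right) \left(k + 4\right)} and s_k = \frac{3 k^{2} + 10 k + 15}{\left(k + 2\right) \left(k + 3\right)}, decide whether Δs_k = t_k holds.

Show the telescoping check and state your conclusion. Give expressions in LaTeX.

Valid — Δs_k = t_k.

s_(k+1) = (10*k + 3*(k + 1)**2 + 25)/((k + 3)*(k + 4))
s_(k+1) − s_k = (5*k - 4)/(k**3 + 9*k**2 + 26*k + 24)
(s_(k+1) − s_k) − t_k = 0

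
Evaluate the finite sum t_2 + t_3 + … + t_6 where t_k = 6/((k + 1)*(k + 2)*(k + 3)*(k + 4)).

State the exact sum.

Σ = 11/360

Step 1: r(k) = (k + 1)/(k + 5).
Gosper form: A/B · C(k+1)/C(k) with A=k + 1, B=k + 5, C=1.
Key eq: (k + 1)·f(k+1) = (k + 4)·f(k) + (1).
deg f ≤ 3 (via 1,1,0).
Match coefficients ⇒ f(k) = k*(k**2 + 6*k + 11)/18.
Certificate R = B(k−1)f/C = k*(k + 4)*(k**2 + 6*k + 11)/18 gives s_k = k*(k**2 + 6*k + 11)/(3*(k + 1)*(k + 2)*(k + 3)).
Check: Δs_k = 6/(k**4 + 10*k**3 + 35*k**2 + 50*k + 24). ✓
Sum = s_(7) − s_(2); s_(7) = 119/360, s_(2) = 3/10 ⇒ 11/360.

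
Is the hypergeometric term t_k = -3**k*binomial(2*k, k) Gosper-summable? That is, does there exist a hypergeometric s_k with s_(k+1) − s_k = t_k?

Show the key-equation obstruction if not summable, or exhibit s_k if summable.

The ratio is 6*(2*k + 1)/(k + 1).
Take A(k)=12*k + 6, B(k)=k + 1, C(k)=1.
f must satisfy (12*k + 6)·f(k+1) − (k)·f(k) = 1.
From deg A=1, deg B=1, deg C=0: d=-1.
Bound -1 < 0, so the key equation has no polynomial solution.

No; the degree bound rules out any f.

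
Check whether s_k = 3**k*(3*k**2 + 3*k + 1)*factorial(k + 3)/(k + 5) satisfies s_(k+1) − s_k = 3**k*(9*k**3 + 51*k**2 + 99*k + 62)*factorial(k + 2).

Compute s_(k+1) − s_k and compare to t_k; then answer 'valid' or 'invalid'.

Invalid: residual -2*3**k*(9*k**4 + 96*k**3 + 351*k**2 + 554*k + 309)*factorial(k + 2)/((k + 5)*(k + 6)) ≠ 0.

s_(k+1) = 3**(k + 1)*(3*k**2 + 9*k + 7)*factorial(k + 4)/(k + 6)
s_(k+1) − s_k = 3**k*(9*k**4 + 105*k**3 + 423*k**2 + 710*k + 414)*factorial(k + 3)/((k + 5)*(k + 6))
(s_(k+1) − s_k) − t_k = -2*3**k*(9*k**4 + 96*k**3 + 351*k**2 + 554*k + 309)*factorial(k + 2)/((k + 5)*(k + 6))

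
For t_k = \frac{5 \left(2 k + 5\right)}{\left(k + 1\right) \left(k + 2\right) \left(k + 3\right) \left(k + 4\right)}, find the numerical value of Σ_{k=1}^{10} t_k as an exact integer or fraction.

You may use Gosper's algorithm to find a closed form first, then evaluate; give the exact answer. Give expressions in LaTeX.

Σ = 25/42

Ratio r(k) = (k + 1)*(2*k + 7)/((k + 5)*(2*k + 5)).
Normal form (A,B,C) = (k + 1, k + 5, k + 5/2).
Need (k + 1)·f(k+1) − (k + 4)·f(k) = k + 5/2.
Bound: deg f ≤ 3.
Solve for f: f(k) = k*(k + 2)*(k + 4)/6 (degree 3 ≤ 3).
R(k) = B(k−1)·f(k)/C(k) = k*(k + 2)*(k + 4)**2/(3*(2*k + 5)); s_k = R·t_k = 5*k*(k + 4)/(3*(k**2 + 4*k + 3)).
s_(k+1) − s_k = 5*(2*k + 5)/(k**4 + 10*k**3 + 35*k**2 + 50*k + 24) = t_k.
Telescoping: Σ = s_(11) − s_(1) = 275/168 − (25/24) = 25/42.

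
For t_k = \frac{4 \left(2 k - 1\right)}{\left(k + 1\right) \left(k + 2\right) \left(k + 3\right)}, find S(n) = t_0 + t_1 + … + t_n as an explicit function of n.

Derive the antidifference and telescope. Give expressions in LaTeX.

S(n) = \frac{n^{2} - 3 n - 4}{n^{2} + 5 n + 6}

Compute t_(k+1)/t_k: get (k + 1)*(2*k + 1)/((k + 4)*(2*k - 1)).
Factor: A=k + 1; B=k + 4; C=k - 1/2.
f must satisfy (k + 1)·f(k+1) − (k + 3)·f(k) = k - 1/2.
From deg A=1, deg B=1, deg C=1: d=2.
A polynomial solution: f(k) = k*(k - 5)/8.
Then R = B(k−1)f/C = k*(k - 5)*(k + 3)/(4*(2*k - 1)), so s_k = R(k)·t_k = k*(k - 5)/((k + 1)*(k + 2)).
Verify: 4*(2*k - 1)/(k**3 + 6*k**2 + 11*k + 6) matches t_k.
Telescope: S(n) = s_(n+1) − s_(0) = (n**2 - 3*n - 4)/(n**2 + 5*n + 6) − (0) = (n**2 - 3*n - 4)/(n**2 + 5*n + 6).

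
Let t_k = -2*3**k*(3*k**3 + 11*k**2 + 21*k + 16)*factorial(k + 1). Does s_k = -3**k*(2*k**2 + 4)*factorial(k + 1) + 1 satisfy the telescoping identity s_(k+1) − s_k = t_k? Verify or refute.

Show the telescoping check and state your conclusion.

s_(k+1) = -3**(k + 1)*(2*(k + 1)**2 + 4)*factorial(k + 2) + 1
s_(k+1) − s_k = -2*3**k*(3*k**3 + 11*k**2 + 21*k + 16)*factorial(k + 1)
(s_(k+1) − s_k) − t_k = 0

valid (s_(k+1) − s_k reduces to t_k)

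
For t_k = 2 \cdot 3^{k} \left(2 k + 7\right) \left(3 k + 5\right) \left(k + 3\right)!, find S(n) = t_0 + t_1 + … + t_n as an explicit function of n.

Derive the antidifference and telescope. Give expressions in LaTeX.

Ratio r(k) = 3*(k + 4)*(2*k + 9)*(3*k + 8)/((2*k + 7)*(3*k + 5)).
Normal form (A,B,C) = (3*k + 12, 1, k**2 + 31*k/6 + 35/6).
Need (3*k + 12)·f(k+1) − (1)·f(k) = k**2 + 31*k/6 + 35/6.
Bound: deg f ≤ 1.
Solving with deg f ≤ 1: f(k) = (2*k + 1)/6.
R(k) = B(k−1)·f(k)/C(k) = (2*k + 1)/((2*k + 7)*(3*k + 5)); s_k = R·t_k = 2*3**k*(2*k + 1)*factorial(k + 3).
Δs = 2*3**k*(2*k + 7)*(3*k + 5)*factorial(k + 3), as required.
Evaluate: s_(n+1) = 6*3**n*(2*n + 3)*factorial(n + 4); subtract s_(0) = 12 ⇒ S(n) = 12*3**n*n*factorial(n + 4) + 18*3**n*factorial(n + 4) - 12.

S(n) = 12 \cdot 3^{n} n \left(n + 4\right)! + 18 \cdot 3^{n} \left(n + 4\right)! - 12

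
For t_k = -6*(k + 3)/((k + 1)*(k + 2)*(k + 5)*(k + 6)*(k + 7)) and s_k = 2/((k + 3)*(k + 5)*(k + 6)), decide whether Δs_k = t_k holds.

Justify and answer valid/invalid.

s_(k+1) = 2/((k + 4)*(k + 6)*(k + 7))
s_(k+1) − s_k = 2*(-3*k - 13)/(k**5 + 25*k**4 + 245*k**3 + 1175*k**2 + 2754*k + 2520)
(s_(k+1) − s_k) − t_k = 4*(4*k**2 + 27*k + 41)/(k**7 + 28*k**6 + 322*k**5 + 1960*k**4 + 6769*k**3 + 13132*k**2 + 13068*k + 5040)

Invalid: residual 4*(4*k**2 + 27*k + 41)/(k**7 + 28*k**6 + 322*k**5 + 1960*k**4 + 6769*k**3 + 13132*k**2 + 13068*k + 5040) ≠ 0.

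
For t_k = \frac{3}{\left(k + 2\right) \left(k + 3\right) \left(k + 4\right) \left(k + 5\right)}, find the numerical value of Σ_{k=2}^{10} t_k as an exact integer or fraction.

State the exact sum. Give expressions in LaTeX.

The ratio is (k + 2)/(k + 6).
Factor: A=k + 2; B=k + 6; C=1.
Solve (k + 2)·f(k+1) − (k + 5)·f(k) = 1.
Degrees (1,1,0) ⇒ d ≤ 3.
Solving with deg f ≤ 3: f(k) = k*(k**2 + 9*k + 26)/72.
Certificate R = B(k−1)f/C = k*(k + 5)*(k**2 + 9*k + 26)/72 gives s_k = k*(k**2 + 9*k + 26)/(24*(k + 2)*(k + 3)*(k + 4)).
Verify: 3/(k**4 + 14*k**3 + 71*k**2 + 154*k + 120) matches t_k.
Evaluate s at k=11 and k=2: 451/10920 and 1/30; difference 29/3640.

Σ = 29/3640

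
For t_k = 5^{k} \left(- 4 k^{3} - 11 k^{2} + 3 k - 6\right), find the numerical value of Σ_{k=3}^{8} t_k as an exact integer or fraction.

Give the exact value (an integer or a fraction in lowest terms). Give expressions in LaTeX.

Σ = -1238279250

Compute t_(k+1)/t_k: get 5*(4*k**3 + 23*k**2 + 31*k + 18)/(4*k**3 + 11*k**2 - 3*k + 6).
So A=5 and B=1, with C=k**3 + 11*k**2/4 - 3*k/4 + 3/2.
Key eq: (5)·f(k+1) = (1)·f(k) + (k**3 + 11*k**2/4 - 3*k/4 + 3/2).
d = 3 from the (0,0,3) case.
Coefficient equations give f(k) = (k**3 - k**2 - 2*k + 4)/4.
Certificate R = B(k−1)f/C = (k**3 - k**2 - 2*k + 4)/(4*k**3 + 11*k**2 - 3*k + 6) gives s_k = 5**k*(-k**3 + k**2 + 2*k - 4).
Δs = 5**k*(-4*k**3 - 11*k**2 + 3*k - 6), as required.
Evaluate s at k=9 and k=3: -1238281250 and -2000; difference -1238279250.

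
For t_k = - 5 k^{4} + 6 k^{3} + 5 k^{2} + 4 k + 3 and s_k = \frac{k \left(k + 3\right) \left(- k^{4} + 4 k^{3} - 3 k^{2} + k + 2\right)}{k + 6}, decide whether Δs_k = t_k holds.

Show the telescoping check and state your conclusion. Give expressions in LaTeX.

Invalid: residual \frac{3 \left(4 k^{5} + 28 k^{4} - 44 k^{3} - 33 k^{2} - 25 k - 18\right)}{k^{2} + 13 k + 42} ≠ 0.

s_(k+1) = (-k**6 - 5*k**5 - k**4 + 18*k**3 + 30*k**2 + 27*k + 12)/(k + 7)
s_(k+1) − s_k = (-5*k**6 - 47*k**5 - 43*k**4 + 189*k**3 + 166*k**2 + 132*k + 72)/(k**2 + 13*k + 42)
(s_(k+1) − s_k) − t_k = 3*(4*k**5 + 28*k**4 - 44*k**3 - 33*k**2 - 25*k - 18)/(k**2 + 13*k + 42)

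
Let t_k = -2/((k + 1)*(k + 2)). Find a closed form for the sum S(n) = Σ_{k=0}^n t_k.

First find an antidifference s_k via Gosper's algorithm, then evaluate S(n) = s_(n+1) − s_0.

S(n) = 2*(-n - 1)/(n + 2)

Ratio r(k) = (k + 1)/(k + 3).
So A=k + 1 and B=k + 3, with C=1.
Key eq: (k + 1)·f(k+1) = (k + 2)·f(k) + (1).
d = 1 from the (1,1,0) case.
Coefficient equations give f(k) = k.
Get s_k = R·t_k = -2*k/(k + 1) with R(k) = B(k−1)f(k)/C(k) = k*(k + 2).
s_(k+1) − s_k = -2/(k**2 + 3*k + 2) = t_k.
s_(n+1) = 2*(-n - 1)/(n + 2) and s_(0) = 0, so S(n) = 2*(-n - 1)/(n + 2).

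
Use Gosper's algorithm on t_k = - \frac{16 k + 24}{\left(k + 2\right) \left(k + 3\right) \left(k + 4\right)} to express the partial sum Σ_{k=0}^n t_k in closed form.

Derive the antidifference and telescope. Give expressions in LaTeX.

Ratio r(k) = (k + 2)*(2*k + 5)/((k + 5)*(2*k + 3)).
Take A(k)=k + 2, B(k)=k + 5, C(k)=k + 3/2.
Solve (k + 2)·f(k+1) − (k + 4)·f(k) = k + 3/2.
Degrees (1,1,1) ⇒ d ≤ 2.
Match coefficients ⇒ f(k) = k*(7*k + 11)/24.
R(k) = B(k−1)·f(k)/C(k) = k*(k + 4)*(7*k + 11)/(12*(2*k + 3)); s_k = R·t_k = -2*k*(7*k + 11)/(3*(k + 2)*(k + 3)).
Δs = 8*(-2*k - 3)/(k**3 + 9*k**2 + 26*k + 24), as required.
Telescope: S(n) = s_(n+1) − s_(0) = 2*(-7*n**2 - 25*n - 18)/(3*(n**2 + 7*n + 12)) − (0) = 2*(-7*n**2 - 25*n - 18)/(3*(n**2 + 7*n + 12)).

S(n) = \frac{2 \left(- 7 n^{2} - 25 n - 18\right)}{3 \left(n^{2} + 7 n + 12\right)}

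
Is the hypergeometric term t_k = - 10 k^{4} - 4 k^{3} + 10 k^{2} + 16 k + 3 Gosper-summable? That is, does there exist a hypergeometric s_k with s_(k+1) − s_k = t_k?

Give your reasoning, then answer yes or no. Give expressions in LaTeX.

Yes. s_k = k \left(- 2 k^{4} + 4 k^{3} + 2 k^{2} + 2 k - 3\right).

Step 1: r(k) = (10*k**4 + 44*k**3 + 62*k**2 + 16*k - 15)/(10*k**4 + 4*k**3 - 10*k**2 - 16*k - 3).
Gosper form: A/B · C(k+1)/C(k) with A=1, B=1, C=k**4 + 2*k**3/5 - k**2 - 8*k/5 - 3/10.
Solve (1)·f(k+1) − (1)·f(k) = k**4 + 2*k**3/5 - k**2 - 8*k/5 - 3/10.
Degrees (0,0,4) ⇒ d ≤ 5.
Coefficient equations give f(k) = k*(2*k**4 - 4*k**3 - 2*k**2 - 2*k + 3)/10.
So s_k = (B(k−1)f/C)·t_k = (k*(2*k**4 - 4*k**3 - 2*k**2 - 2*k + 3)/(10*k**4 + 4*k**3 - 10*k**2 - 16*k - 3))·t_k = k*(-2*k**4 + 4*k**3 + 2*k**2 + 2*k - 3).
Verify: -10*k**4 - 4*k**3 + 10*k**2 + 16*k + 3 matches t_k.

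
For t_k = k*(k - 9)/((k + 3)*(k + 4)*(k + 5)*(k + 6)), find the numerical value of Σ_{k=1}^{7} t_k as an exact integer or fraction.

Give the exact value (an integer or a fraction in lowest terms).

Σ = -14/429

Step 1: r(k) = (k - 8)*(k + 1)*(k + 3)/(k*(k - 9)*(k + 7)).
Take A(k)=k + 3, B(k)=k + 7, C(k)=k**2 - 9*k.
Key eq: (k + 3)·f(k+1) = (k + 6)·f(k) + (k**2 - 9*k).
d = 3 from the (1,1,2) case.
Solve for f: f(k) = -k*(k - 1) (degree 2 ≤ 3).
R(k) = B(k−1)·f(k)/C(k) = -(k - 1)*(k + 6)/(k - 9); s_k = R·t_k = -k*(k - 1)/((k + 3)*(k + 4)*(k + 5)).
s_(k+1) − s_k = k*(k - 9)/(k**4 + 18*k**3 + 119*k**2 + 342*k + 360) = t_k.
Σ_(k=1)^(7) t_k = s_(8) − s_(1) = -14/429 − (0) = -14/429.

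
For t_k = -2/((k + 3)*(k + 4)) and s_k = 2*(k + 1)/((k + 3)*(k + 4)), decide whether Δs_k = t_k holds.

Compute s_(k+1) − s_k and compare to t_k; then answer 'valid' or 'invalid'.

Invalid: residual 12/(k**3 + 12*k**2 + 47*k + 60) ≠ 0.

s_(k+1) = 2*(k + 2)/((k + 4)*(k + 5))
s_(k+1) − s_k = 2*(1 - k)/(k**3 + 12*k**2 + 47*k + 60)
(s_(k+1) − s_k) − t_k = 12/(k**3 + 12*k**2 + 47*k + 60)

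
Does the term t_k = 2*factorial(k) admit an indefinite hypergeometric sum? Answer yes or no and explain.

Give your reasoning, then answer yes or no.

The ratio is k + 1.
So A=k + 1 and B=1, with C=1.
Need (k + 1)·f(k+1) − (1)·f(k) = 1.
Bound: deg f ≤ -1.
Negative degree bound (-1): no f exists, t_k not Gosper-summable.

No — key equation has no polynomial f.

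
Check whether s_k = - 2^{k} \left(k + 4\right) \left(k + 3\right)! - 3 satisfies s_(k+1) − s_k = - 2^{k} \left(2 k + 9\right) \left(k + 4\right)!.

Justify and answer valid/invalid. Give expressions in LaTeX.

valid (s_(k+1) − s_k reduces to t_k)

s_(k+1) = -2**(k + 1)*(k + 5)*factorial(k + 4) - 3
s_(k+1) − s_k = -2**k*(2*k + 9)*factorial(k + 4)
(s_(k+1) − s_k) − t_k = 0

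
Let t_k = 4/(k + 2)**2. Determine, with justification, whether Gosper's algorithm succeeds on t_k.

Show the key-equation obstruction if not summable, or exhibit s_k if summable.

Step 1: r(k) = (k + 2)**2/(k + 3)**2.
Normal form (A,B,C) = (k**2 + 4*k + 4, k**2 + 6*k + 9, 1).
Solve (k**2 + 4*k + 4)·f(k+1) − (k**2 + 4*k + 4)·f(k) = 1.
From deg A=2, deg B=2, deg C=0: d=0.
f = c0 ⇒ A·f(k+1) − B(k−1)·f(k) − C = -1. The system {-1 = 0} is inconsistent; no antidifference.

No; the coefficient equations for f are inconsistent.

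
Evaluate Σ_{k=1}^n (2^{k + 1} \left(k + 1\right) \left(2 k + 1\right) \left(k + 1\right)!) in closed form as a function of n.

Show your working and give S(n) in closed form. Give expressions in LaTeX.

S(n) = 2^{n + 2} n \left(n + 2\right)!

t_(k+1)/t_k = (k + 2)**2*(4*k + 6)/((k + 1)*(2*k + 1)).
A = 2*k + 4, B = 1, C = k**2 + 3*k/2 + 1/2.
Solve (2*k + 4)·f(k+1) − (1)·f(k) = k**2 + 3*k/2 + 1/2.
d = 1 from the (1,0,2) case.
A polynomial solution: f(k) = (k - 1)/2.
R(k) = B(k−1)·f(k)/C(k) = (k - 1)/((k + 1)*(2*k + 1)); s_k = R·t_k = 2**(k + 1)*(k - 1)*factorial(k + 1).
s_(k+1) − s_k = 2**(k + 1)*(k + 1)*(2*k + 1)*factorial(k + 1) = t_k.
s_(n+1) = 2**(n + 2)*n*factorial(n + 2) and s_(1) = 0, so S(n) = 2**(n + 2)*n*factorial(n + 2).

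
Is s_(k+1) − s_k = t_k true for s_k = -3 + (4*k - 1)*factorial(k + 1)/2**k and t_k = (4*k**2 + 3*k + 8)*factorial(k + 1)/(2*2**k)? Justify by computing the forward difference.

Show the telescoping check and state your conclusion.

s_(k+1) = 2**(-k - 1)*(4*k + 3)*factorial(k + 2) - 3
s_(k+1) − s_k = (4*k**2 + 3*k + 8)*factorial(k + 1)/(2*2**k)
(s_(k+1) − s_k) − t_k = 0

valid (s_(k+1) − s_k reduces to t_k)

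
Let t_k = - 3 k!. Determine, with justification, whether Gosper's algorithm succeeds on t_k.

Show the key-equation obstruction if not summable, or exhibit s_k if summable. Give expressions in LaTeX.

No — t_k has no hypergeometric antidifference.

r(k) = k + 1 after simplifying.
Factor: A=k + 1; B=1; C=1.
Solve (k + 1)·f(k+1) − (1)·f(k) = 1.
From deg A=1, deg B=0, deg C=0: d=-1.
Bound -1 < 0, so the key equation has no polynomial solution.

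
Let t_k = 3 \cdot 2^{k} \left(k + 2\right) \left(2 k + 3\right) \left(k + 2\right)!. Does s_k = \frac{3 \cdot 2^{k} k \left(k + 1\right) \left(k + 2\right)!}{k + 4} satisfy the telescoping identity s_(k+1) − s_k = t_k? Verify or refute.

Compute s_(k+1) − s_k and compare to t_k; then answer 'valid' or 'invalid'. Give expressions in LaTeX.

Invalid: residual - \frac{9 \cdot 2^{k} \left(2 k^{3} + 15 k^{2} + 33 k + 24\right) \left(k + 2\right)!}{\left(k + 4\right) \left(k + 5\right)} ≠ 0.

s_(k+1) = 6*2**k*(k + 1)*(k + 2)*factorial(k + 3)/(k + 5)
s_(k+1) − s_k = 3*2**k*(k + 1)*(2*k**3 + 17*k**2 + 47*k + 48)*factorial(k + 2)/((k + 4)*(k + 5))
(s_(k+1) − s_k) − t_k = -9*2**k*(2*k**3 + 15*k**2 + 33*k + 24)*factorial(k + 2)/((k + 4)*(k + 5))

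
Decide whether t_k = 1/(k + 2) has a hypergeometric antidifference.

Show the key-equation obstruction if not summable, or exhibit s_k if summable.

Ratio r(k) = (k + 2)/(k + 3).
So A=k + 2 and B=k + 3, with C=1.
Key eq: (k + 2)·f(k+1) = (k + 2)·f(k) + (1).
From deg A=1, deg B=1, deg C=0: d=0.
f = c0 ⇒ A·f(k+1) − B(k−1)·f(k) − C = -1. The system {-1 = 0} is inconsistent; no antidifference.

No — key equation has no polynomial f.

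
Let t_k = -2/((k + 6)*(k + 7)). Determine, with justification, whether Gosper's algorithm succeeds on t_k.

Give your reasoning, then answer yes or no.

Ratio r(k) = (k + 6)/(k + 8).
A = k + 6, B = k + 8, C = 1.
Solve (k + 6)·f(k+1) − (k + 7)·f(k) = 1.
deg f ≤ 1 (via 1,1,0).
A polynomial solution: f(k) = k/6.
Certificate R = B(k−1)f/C = k*(k + 7)/6 gives s_k = -k/(3*k + 18).
Check: Δs_k = -2/(k**2 + 13*k + 42). ✓

Yes. s_k = -k/(3*k + 18).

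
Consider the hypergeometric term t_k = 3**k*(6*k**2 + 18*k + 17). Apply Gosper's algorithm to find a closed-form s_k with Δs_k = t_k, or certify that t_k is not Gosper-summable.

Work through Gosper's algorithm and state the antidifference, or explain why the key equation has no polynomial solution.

Compute t_(k+1)/t_k: get 3*(6*k**2 + 30*k + 41)/(6*k**2 + 18*k + 17).
So A=3 and B=1, with C=k**2 + 3*k + 17/6.
Solve (3)·f(k+1) − (1)·f(k) = k**2 + 3*k + 17/6.
d = 2 from the (0,0,2) case.
Solve for f: f(k) = (3*k**2 + 4)/6 (degree 2 ≤ 2).
Certificate R = B(k−1)f/C = (3*k**2 + 4)/(6*k**2 + 18*k + 17) gives s_k = 3**k*(3*k**2 + 4).
Check: Δs_k = 3**k*(6*k**2 + 18*k + 17). ✓

s_k = 3**k*(3*k**2 + 4)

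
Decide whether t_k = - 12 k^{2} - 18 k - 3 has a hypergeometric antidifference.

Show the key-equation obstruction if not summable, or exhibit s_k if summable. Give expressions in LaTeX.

Ratio r(k) = (4*k**2 + 14*k + 11)/(4*k**2 + 6*k + 1).
Normal form (A,B,C) = (1, 1, k**2 + 3*k/2 + 1/4).
f must satisfy (1)·f(k+1) − (1)·f(k) = k**2 + 3*k/2 + 1/4.
deg f ≤ 3 (via 0,0,2).
Match coefficients ⇒ f(k) = k*(4*k**2 + 3*k - 4)/12.
Then R = B(k−1)f/C = k*(4*k**2 + 3*k - 4)/(3*(4*k**2 + 6*k + 1)), so s_k = R(k)·t_k = k*(-4*k**2 - 3*k + 4).
Verify: -12*k**2 - 18*k - 3 matches t_k.

Yes. s_k = k \left(- 4 k^{2} - 3 k + 4\right).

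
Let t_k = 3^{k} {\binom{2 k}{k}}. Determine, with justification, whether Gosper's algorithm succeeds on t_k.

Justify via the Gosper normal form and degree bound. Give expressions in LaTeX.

r(k) = 6*(2*k + 1)/(k + 1) after simplifying.
Gosper form: A/B · C(k+1)/C(k) with A=12*k + 6, B=k + 1, C=1.
Solve (12*k + 6)·f(k+1) − (k)·f(k) = 1.
deg f ≤ -1 (via 1,1,0).
d = -1 < 0 ⇒ no nonzero polynomial f; not summable.

No. Not Gosper-summable.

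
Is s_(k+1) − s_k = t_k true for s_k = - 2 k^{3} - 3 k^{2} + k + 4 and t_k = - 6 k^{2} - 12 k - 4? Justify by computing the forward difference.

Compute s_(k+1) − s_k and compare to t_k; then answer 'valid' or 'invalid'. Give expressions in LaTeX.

s_(k+1) = k*(-2*k**2 - 9*k - 11)
s_(k+1) − s_k = -6*k**2 - 12*k - 4
(s_(k+1) − s_k) − t_k = 0

Valid: the claim telescopes to t_k.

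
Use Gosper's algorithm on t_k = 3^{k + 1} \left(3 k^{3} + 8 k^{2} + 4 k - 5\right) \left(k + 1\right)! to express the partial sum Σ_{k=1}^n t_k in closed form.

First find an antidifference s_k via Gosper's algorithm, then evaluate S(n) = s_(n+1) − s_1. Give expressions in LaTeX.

S(n) = 9 \cdot 3^{n} n^{4} n! + 36 \cdot 3^{n} n^{3} n! + 36 \cdot 3^{n} n^{2} n! - 9 \cdot 3^{n} n n! - 18 \cdot 3^{n} n! + 18

Compute t_(k+1)/t_k: get 3*(3*k**4 + 23*k**3 + 63*k**2 + 68*k + 20)/(3*k**3 + 8*k**2 + 4*k - 5).
A = 3*k + 6, B = 1, C = k**3 + 8*k**2/3 + 4*k/3 - 5/3.
Solve (3*k + 6)·f(k+1) − (1)·f(k) = k**3 + 8*k**2/3 + 4*k/3 - 5/3.
deg f ≤ 2 (via 1,0,3).
Coefficient equations give f(k) = (k**2 - k - 1)/3.
Certificate R = B(k−1)f/C = (k**2 - k - 1)/(3*k**3 + 8*k**2 + 4*k - 5) gives s_k = 3**(k + 1)*(k**2 - k - 1)*factorial(k + 1).
s_(k+1) − s_k = 3**(k + 1)*(3*k**3 + 8*k**2 + 4*k - 5)*factorial(k + 1) = t_k.
Evaluate: s_(n+1) = 3**(n + 2)*(n**2 + n - 1)*factorial(n + 2); subtract s_(1) = -18 ⇒ S(n) = 9*3**n*n**4*factorial(n) + 36*3**n*n**3*factorial(n) + 36*3**n*n**2*factorial(n) - 9*3**n*n*factorial(n) - 18*3**n*factorial(n) + 18.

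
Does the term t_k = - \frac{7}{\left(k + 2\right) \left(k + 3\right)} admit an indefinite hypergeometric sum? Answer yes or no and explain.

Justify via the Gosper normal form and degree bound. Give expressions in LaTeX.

Yes. s_k = - \frac{7 k}{2 k + 4}.

The ratio is (k + 2)/(k + 4).
Factor: A=k + 2; B=k + 4; C=1.
Solve (k + 2)·f(k+1) − (k + 3)·f(k) = 1.
From deg A=1, deg B=1, deg C=0: d=1.
Coefficient equations give f(k) = k/2.
So s_k = (B(k−1)f/C)·t_k = (k*(k + 3)/2)·t_k = -7*k/(2*k + 4).
s_(k+1) − s_k = -7/(k**2 + 5*k + 6) = t_k.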